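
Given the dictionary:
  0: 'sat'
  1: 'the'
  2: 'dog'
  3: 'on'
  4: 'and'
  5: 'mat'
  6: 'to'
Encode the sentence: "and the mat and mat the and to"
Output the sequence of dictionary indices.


Look up each word in the dictionary:
  'and' -> 4
  'the' -> 1
  'mat' -> 5
  'and' -> 4
  'mat' -> 5
  'the' -> 1
  'and' -> 4
  'to' -> 6

Encoded: [4, 1, 5, 4, 5, 1, 4, 6]


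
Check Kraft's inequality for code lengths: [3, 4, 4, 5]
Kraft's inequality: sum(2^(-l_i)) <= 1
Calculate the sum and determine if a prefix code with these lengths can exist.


Sum = 2^(-3) + 2^(-4) + 2^(-4) + 2^(-5)
    = 0.125 + 0.0625 + 0.0625 + 0.03125
    = 9/32 = 0.28125
Since 0.28125 <= 1, Kraft's inequality IS satisfied.
A prefix code with these lengths CAN exist.

Kraft sum = 0.28125. Satisfied.


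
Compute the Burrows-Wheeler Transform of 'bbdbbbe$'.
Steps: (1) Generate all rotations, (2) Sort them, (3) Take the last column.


Rotations (sorted):
  0: $bbdbbbe -> last char: e
  1: bbbe$bbd -> last char: d
  2: bbdbbbe$ -> last char: $
  3: bbe$bbdb -> last char: b
  4: bdbbbe$b -> last char: b
  5: be$bbdbb -> last char: b
  6: dbbbe$bb -> last char: b
  7: e$bbdbbb -> last char: b


BWT = ed$bbbbb


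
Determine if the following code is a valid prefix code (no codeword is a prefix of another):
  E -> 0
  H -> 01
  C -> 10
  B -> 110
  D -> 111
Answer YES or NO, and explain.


Checking each pair (does one codeword prefix another?):
  E='0' vs H='01': prefix -- VIOLATION

NO -- this is NOT a valid prefix code. E (0) is a prefix of H (01).


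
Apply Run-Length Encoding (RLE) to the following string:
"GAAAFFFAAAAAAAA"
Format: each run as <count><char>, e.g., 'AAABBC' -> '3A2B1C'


Scanning runs left to right:
  i=0: run of 'G' x 1 -> '1G'
  i=1: run of 'A' x 3 -> '3A'
  i=4: run of 'F' x 3 -> '3F'
  i=7: run of 'A' x 8 -> '8A'

RLE = 1G3A3F8A


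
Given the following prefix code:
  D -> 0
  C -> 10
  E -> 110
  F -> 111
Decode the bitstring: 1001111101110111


Decoding step by step:
Bits 10 -> C
Bits 0 -> D
Bits 111 -> F
Bits 110 -> E
Bits 111 -> F
Bits 0 -> D
Bits 111 -> F


Decoded message: CDFEFDF


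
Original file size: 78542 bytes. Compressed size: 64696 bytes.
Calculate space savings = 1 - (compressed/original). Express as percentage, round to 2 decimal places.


ratio = compressed/original = 64696/78542 = 0.823712
savings = 1 - ratio = 1 - 0.823712 = 0.176288
as a percentage: 0.176288 * 100 = 17.63%

Space savings = 1 - 64696/78542 = 17.63%


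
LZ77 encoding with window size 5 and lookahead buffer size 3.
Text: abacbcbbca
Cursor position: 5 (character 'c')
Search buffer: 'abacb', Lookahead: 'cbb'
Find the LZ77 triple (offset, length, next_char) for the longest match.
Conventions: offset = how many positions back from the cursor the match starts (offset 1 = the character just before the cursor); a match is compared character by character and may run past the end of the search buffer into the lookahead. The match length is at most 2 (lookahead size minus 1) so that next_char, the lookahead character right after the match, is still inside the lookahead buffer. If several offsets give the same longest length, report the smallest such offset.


Try each offset into the search buffer:
  offset=1 (pos 4, char 'b'): match length 0
  offset=2 (pos 3, char 'c'): match length 2
  offset=3 (pos 2, char 'a'): match length 0
  offset=4 (pos 1, char 'b'): match length 0
  offset=5 (pos 0, char 'a'): match length 0
Longest match has length 2 at offset 2.
next_char = character at position 5 + 2 = 7 -> 'b'

Best match: offset=2, length=2 (matching 'cb' starting at position 3)
LZ77 triple: (2, 2, 'b')


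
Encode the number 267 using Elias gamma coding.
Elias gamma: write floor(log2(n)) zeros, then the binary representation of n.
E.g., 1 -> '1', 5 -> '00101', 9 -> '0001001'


num_bits = floor(log2(267)) + 1 = 9
leading_zeros = num_bits - 1 = 8
binary(267) = 100001011

Elias gamma(267) = '00000000' + '100001011' = 00000000100001011 (17 bits)


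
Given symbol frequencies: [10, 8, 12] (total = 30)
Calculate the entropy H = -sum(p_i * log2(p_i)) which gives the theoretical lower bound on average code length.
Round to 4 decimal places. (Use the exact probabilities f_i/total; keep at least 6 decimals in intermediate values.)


Per-symbol terms -p_i * log2(p_i) with p_i = f_i/30:
  p = 10/30 = 0.333333: log2(p) = -1.584963, -p*log2(p) = 0.528321
  p = 8/30 = 0.266667: log2(p) = -1.906891, -p*log2(p) = 0.508504
  p = 12/30 = 0.400000: log2(p) = -1.321928, -p*log2(p) = 0.528771
H = 0.528321 + 0.508504 + 0.528771 = 1.565596

H = 1.5656 bits/symbol


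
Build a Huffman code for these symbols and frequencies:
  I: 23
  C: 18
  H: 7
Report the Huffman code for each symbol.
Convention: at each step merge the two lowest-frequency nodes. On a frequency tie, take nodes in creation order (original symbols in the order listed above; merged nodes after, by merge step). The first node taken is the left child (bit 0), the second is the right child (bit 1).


Huffman tree construction:
Step 1: Merge H(7) + C(18) = 25
Step 2: Merge I(23) + (H+C)(25) = 48
Read each symbol's code off the tree from the root (left child = 0, right child = 1).

Codes:
  I: 0 (length 1)
  C: 11 (length 2)
  H: 10 (length 2)
Average code length: 73/48 = 1.5208 bits/symbol


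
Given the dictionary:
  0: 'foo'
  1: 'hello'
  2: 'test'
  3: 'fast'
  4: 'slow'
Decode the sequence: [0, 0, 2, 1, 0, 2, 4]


Look up each index in the dictionary:
  0 -> 'foo'
  0 -> 'foo'
  2 -> 'test'
  1 -> 'hello'
  0 -> 'foo'
  2 -> 'test'
  4 -> 'slow'

Decoded: "foo foo test hello foo test slow"


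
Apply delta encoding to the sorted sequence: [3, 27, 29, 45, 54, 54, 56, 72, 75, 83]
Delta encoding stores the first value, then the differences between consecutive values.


First value: 3
Deltas:
  27 - 3 = 24
  29 - 27 = 2
  45 - 29 = 16
  54 - 45 = 9
  54 - 54 = 0
  56 - 54 = 2
  72 - 56 = 16
  75 - 72 = 3
  83 - 75 = 8


Delta encoded: [3, 24, 2, 16, 9, 0, 2, 16, 3, 8]


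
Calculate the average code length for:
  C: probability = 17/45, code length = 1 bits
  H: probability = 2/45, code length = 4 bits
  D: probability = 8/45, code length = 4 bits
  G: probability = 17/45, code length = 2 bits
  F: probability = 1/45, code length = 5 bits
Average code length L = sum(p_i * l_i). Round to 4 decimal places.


Weighted contributions p_i * l_i:
  C: (17/45) * 1 = 17/45
  H: (2/45) * 4 = 8/45
  D: (8/45) * 4 = 32/45
  G: (17/45) * 2 = 34/45
  F: (1/45) * 5 = 5/45
Sum = (17 + 8 + 32 + 34 + 5)/45 = 96/45

L = 96/45 = 2.1333 bits/symbol


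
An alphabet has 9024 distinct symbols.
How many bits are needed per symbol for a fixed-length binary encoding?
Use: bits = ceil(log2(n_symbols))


log2(9024) = 13.1396
Bracket: 2^13 = 8192 < 9024 <= 2^14 = 16384
So ceil(log2(9024)) = 14

bits = ceil(log2(9024)) = ceil(13.1396) = 14 bits


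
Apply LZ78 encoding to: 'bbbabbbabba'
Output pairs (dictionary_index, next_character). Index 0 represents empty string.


LZ78 encoding steps:
Dictionary: {0: ''}
Step 1: w='' (idx 0), next='b' -> output (0, 'b'), add 'b' as idx 1
Step 2: w='b' (idx 1), next='b' -> output (1, 'b'), add 'bb' as idx 2
Step 3: w='' (idx 0), next='a' -> output (0, 'a'), add 'a' as idx 3
Step 4: w='bb' (idx 2), next='b' -> output (2, 'b'), add 'bbb' as idx 4
Step 5: w='a' (idx 3), next='b' -> output (3, 'b'), add 'ab' as idx 5
Step 6: w='b' (idx 1), next='a' -> output (1, 'a'), add 'ba' as idx 6


Encoded: [(0, 'b'), (1, 'b'), (0, 'a'), (2, 'b'), (3, 'b'), (1, 'a')]


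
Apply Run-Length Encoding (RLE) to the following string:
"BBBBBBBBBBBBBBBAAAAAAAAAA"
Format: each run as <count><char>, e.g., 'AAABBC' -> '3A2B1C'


Scanning runs left to right:
  i=0: run of 'B' x 15 -> '15B'
  i=15: run of 'A' x 10 -> '10A'

RLE = 15B10A


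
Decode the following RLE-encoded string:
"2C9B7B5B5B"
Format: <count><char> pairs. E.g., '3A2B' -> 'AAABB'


Expanding each <count><char> pair:
  2C -> 'CC'
  9B -> 'BBBBBBBBB'
  7B -> 'BBBBBBB'
  5B -> 'BBBBB'
  5B -> 'BBBBB'

Decoded = CCBBBBBBBBBBBBBBBBBBBBBBBBBB


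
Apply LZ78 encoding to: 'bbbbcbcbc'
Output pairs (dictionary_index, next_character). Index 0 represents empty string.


LZ78 encoding steps:
Dictionary: {0: ''}
Step 1: w='' (idx 0), next='b' -> output (0, 'b'), add 'b' as idx 1
Step 2: w='b' (idx 1), next='b' -> output (1, 'b'), add 'bb' as idx 2
Step 3: w='b' (idx 1), next='c' -> output (1, 'c'), add 'bc' as idx 3
Step 4: w='bc' (idx 3), next='b' -> output (3, 'b'), add 'bcb' as idx 4
Step 5: w='' (idx 0), next='c' -> output (0, 'c'), add 'c' as idx 5


Encoded: [(0, 'b'), (1, 'b'), (1, 'c'), (3, 'b'), (0, 'c')]


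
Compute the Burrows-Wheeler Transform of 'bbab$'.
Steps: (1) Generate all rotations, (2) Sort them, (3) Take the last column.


Rotations (sorted):
  0: $bbab -> last char: b
  1: ab$bb -> last char: b
  2: b$bba -> last char: a
  3: bab$b -> last char: b
  4: bbab$ -> last char: $


BWT = bbab$


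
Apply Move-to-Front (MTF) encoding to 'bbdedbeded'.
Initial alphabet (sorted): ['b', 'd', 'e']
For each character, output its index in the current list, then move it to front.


MTF encoding:
'b': index 0 in ['b', 'd', 'e'] -> ['b', 'd', 'e']
'b': index 0 in ['b', 'd', 'e'] -> ['b', 'd', 'e']
'd': index 1 in ['b', 'd', 'e'] -> ['d', 'b', 'e']
'e': index 2 in ['d', 'b', 'e'] -> ['e', 'd', 'b']
'd': index 1 in ['e', 'd', 'b'] -> ['d', 'e', 'b']
'b': index 2 in ['d', 'e', 'b'] -> ['b', 'd', 'e']
'e': index 2 in ['b', 'd', 'e'] -> ['e', 'b', 'd']
'd': index 2 in ['e', 'b', 'd'] -> ['d', 'e', 'b']
'e': index 1 in ['d', 'e', 'b'] -> ['e', 'd', 'b']
'd': index 1 in ['e', 'd', 'b'] -> ['d', 'e', 'b']


Output: [0, 0, 1, 2, 1, 2, 2, 2, 1, 1]


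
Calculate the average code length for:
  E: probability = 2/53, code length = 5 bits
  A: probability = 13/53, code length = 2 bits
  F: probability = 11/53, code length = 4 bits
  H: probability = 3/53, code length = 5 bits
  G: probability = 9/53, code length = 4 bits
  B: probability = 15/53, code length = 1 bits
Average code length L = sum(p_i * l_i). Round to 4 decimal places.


Weighted contributions p_i * l_i:
  E: (2/53) * 5 = 10/53
  A: (13/53) * 2 = 26/53
  F: (11/53) * 4 = 44/53
  H: (3/53) * 5 = 15/53
  G: (9/53) * 4 = 36/53
  B: (15/53) * 1 = 15/53
Sum = (10 + 26 + 44 + 15 + 36 + 15)/53 = 146/53

L = 146/53 = 2.7547 bits/symbol


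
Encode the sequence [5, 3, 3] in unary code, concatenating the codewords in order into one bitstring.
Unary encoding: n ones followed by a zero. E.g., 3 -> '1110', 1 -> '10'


Encode each number as n ones followed by a terminating 0:
  5 -> 111110 (6 bits)
  3 -> 1110 (4 bits)
  3 -> 1110 (4 bits)
Total length = 6 + 4 + 4 = 14 bits.

Unary([5, 3, 3]) = 11111011101110 (14 bits)


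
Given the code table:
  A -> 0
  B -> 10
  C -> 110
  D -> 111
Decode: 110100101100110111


Decoding:
110 -> C
10 -> B
0 -> A
10 -> B
110 -> C
0 -> A
110 -> C
111 -> D


Result: CBABCACD


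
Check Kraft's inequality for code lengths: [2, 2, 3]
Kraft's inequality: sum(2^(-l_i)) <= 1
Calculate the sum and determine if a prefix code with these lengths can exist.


Sum = 2^(-2) + 2^(-2) + 2^(-3)
    = 0.25 + 0.25 + 0.125
    = 5/8 = 0.625
Since 0.625 <= 1, Kraft's inequality IS satisfied.
A prefix code with these lengths CAN exist.

Kraft sum = 0.625. Satisfied.


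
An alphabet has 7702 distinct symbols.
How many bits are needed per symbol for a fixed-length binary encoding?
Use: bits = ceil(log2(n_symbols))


log2(7702) = 12.911
Bracket: 2^12 = 4096 < 7702 <= 2^13 = 8192
So ceil(log2(7702)) = 13

bits = ceil(log2(7702)) = ceil(12.911) = 13 bits


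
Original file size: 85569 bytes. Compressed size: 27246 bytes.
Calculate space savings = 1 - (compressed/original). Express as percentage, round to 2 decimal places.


ratio = compressed/original = 27246/85569 = 0.31841
savings = 1 - ratio = 1 - 0.31841 = 0.68159
as a percentage: 0.68159 * 100 = 68.16%

Space savings = 1 - 27246/85569 = 68.16%


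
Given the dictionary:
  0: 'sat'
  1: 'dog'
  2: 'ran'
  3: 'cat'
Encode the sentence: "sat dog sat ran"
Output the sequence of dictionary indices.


Look up each word in the dictionary:
  'sat' -> 0
  'dog' -> 1
  'sat' -> 0
  'ran' -> 2

Encoded: [0, 1, 0, 2]


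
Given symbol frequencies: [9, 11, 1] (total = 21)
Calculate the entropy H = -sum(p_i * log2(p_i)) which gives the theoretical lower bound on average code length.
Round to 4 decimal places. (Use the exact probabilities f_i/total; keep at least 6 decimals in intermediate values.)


Per-symbol terms -p_i * log2(p_i) with p_i = f_i/21:
  p = 9/21 = 0.428571: log2(p) = -1.222392, -p*log2(p) = 0.523882
  p = 11/21 = 0.523810: log2(p) = -0.932886, -p*log2(p) = 0.488654
  p = 1/21 = 0.047619: log2(p) = -4.392317, -p*log2(p) = 0.209158
H = 0.523882 + 0.488654 + 0.209158 = 1.221694

H = 1.2217 bits/symbol


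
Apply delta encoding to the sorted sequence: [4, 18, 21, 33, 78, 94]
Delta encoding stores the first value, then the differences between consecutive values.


First value: 4
Deltas:
  18 - 4 = 14
  21 - 18 = 3
  33 - 21 = 12
  78 - 33 = 45
  94 - 78 = 16


Delta encoded: [4, 14, 3, 12, 45, 16]


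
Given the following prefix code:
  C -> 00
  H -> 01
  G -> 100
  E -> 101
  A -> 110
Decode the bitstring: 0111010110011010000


Decoding step by step:
Bits 01 -> H
Bits 110 -> A
Bits 101 -> E
Bits 100 -> G
Bits 110 -> A
Bits 100 -> G
Bits 00 -> C


Decoded message: HAEGAGC


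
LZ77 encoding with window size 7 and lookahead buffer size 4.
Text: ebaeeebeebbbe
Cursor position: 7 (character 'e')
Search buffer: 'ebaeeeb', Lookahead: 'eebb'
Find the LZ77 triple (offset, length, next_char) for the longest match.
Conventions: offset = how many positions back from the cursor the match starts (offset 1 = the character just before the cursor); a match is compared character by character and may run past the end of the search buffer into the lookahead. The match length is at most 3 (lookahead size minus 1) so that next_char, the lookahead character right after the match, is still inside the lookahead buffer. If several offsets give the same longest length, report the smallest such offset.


Try each offset into the search buffer:
  offset=1 (pos 6, char 'b'): match length 0
  offset=2 (pos 5, char 'e'): match length 1
  offset=3 (pos 4, char 'e'): match length 3
  offset=4 (pos 3, char 'e'): match length 2
  offset=5 (pos 2, char 'a'): match length 0
  offset=6 (pos 1, char 'b'): match length 0
  offset=7 (pos 0, char 'e'): match length 1
Longest match has length 3 at offset 3.
next_char = character at position 7 + 3 = 10 -> 'b'

Best match: offset=3, length=3 (matching 'eeb' starting at position 4)
LZ77 triple: (3, 3, 'b')


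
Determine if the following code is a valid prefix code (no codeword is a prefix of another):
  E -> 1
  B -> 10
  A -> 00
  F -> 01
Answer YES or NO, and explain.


Checking each pair (does one codeword prefix another?):
  E='1' vs B='10': prefix -- VIOLATION

NO -- this is NOT a valid prefix code. E (1) is a prefix of B (10).


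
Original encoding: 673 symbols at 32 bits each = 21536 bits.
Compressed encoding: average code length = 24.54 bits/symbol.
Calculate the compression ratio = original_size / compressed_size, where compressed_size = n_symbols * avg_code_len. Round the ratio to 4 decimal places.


original_size = n_symbols * orig_bits = 673 * 32 = 21536 bits
compressed_size = n_symbols * avg_code_len = 673 * 24.54 = 16515.42 bits
ratio = original_size / compressed_size = 21536 / 16515.42 = 1.304

Compression ratio = 1.304


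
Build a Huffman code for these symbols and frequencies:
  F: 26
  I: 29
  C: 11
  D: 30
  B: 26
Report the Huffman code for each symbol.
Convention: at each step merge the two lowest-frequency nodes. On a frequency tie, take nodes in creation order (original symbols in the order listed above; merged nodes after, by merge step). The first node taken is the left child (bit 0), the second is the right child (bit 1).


Huffman tree construction:
Step 1: Merge C(11) + F(26) = 37
Step 2: Merge B(26) + I(29) = 55
Step 3: Merge D(30) + (C+F)(37) = 67
Step 4: Merge (B+I)(55) + (D+(C+F))(67) = 122
Read each symbol's code off the tree from the root (left child = 0, right child = 1).

Codes:
  F: 111 (length 3)
  I: 01 (length 2)
  C: 110 (length 3)
  D: 10 (length 2)
  B: 00 (length 2)
Average code length: 281/122 = 2.3033 bits/symbol


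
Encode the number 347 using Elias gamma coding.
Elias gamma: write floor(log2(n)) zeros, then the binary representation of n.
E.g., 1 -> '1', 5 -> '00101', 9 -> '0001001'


num_bits = floor(log2(347)) + 1 = 9
leading_zeros = num_bits - 1 = 8
binary(347) = 101011011

Elias gamma(347) = '00000000' + '101011011' = 00000000101011011 (17 bits)


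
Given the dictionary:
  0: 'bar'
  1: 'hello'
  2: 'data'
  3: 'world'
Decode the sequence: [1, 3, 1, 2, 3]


Look up each index in the dictionary:
  1 -> 'hello'
  3 -> 'world'
  1 -> 'hello'
  2 -> 'data'
  3 -> 'world'

Decoded: "hello world hello data world"


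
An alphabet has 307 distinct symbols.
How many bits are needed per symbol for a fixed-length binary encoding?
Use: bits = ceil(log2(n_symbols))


log2(307) = 8.2621
Bracket: 2^8 = 256 < 307 <= 2^9 = 512
So ceil(log2(307)) = 9

bits = ceil(log2(307)) = ceil(8.2621) = 9 bits


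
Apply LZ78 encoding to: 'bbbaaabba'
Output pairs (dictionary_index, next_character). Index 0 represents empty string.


LZ78 encoding steps:
Dictionary: {0: ''}
Step 1: w='' (idx 0), next='b' -> output (0, 'b'), add 'b' as idx 1
Step 2: w='b' (idx 1), next='b' -> output (1, 'b'), add 'bb' as idx 2
Step 3: w='' (idx 0), next='a' -> output (0, 'a'), add 'a' as idx 3
Step 4: w='a' (idx 3), next='a' -> output (3, 'a'), add 'aa' as idx 4
Step 5: w='bb' (idx 2), next='a' -> output (2, 'a'), add 'bba' as idx 5


Encoded: [(0, 'b'), (1, 'b'), (0, 'a'), (3, 'a'), (2, 'a')]


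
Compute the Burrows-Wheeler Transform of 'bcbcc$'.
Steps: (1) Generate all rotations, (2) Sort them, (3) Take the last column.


Rotations (sorted):
  0: $bcbcc -> last char: c
  1: bcbcc$ -> last char: $
  2: bcc$bc -> last char: c
  3: c$bcbc -> last char: c
  4: cbcc$b -> last char: b
  5: cc$bcb -> last char: b


BWT = c$ccbb


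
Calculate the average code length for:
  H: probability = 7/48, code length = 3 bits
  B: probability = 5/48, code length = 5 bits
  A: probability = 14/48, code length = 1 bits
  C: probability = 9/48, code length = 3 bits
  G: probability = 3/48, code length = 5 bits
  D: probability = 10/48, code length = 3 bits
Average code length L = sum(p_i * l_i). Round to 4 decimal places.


Weighted contributions p_i * l_i:
  H: (7/48) * 3 = 21/48
  B: (5/48) * 5 = 25/48
  A: (14/48) * 1 = 14/48
  C: (9/48) * 3 = 27/48
  G: (3/48) * 5 = 15/48
  D: (10/48) * 3 = 30/48
Sum = (21 + 25 + 14 + 27 + 15 + 30)/48 = 132/48

L = 132/48 = 2.7500 bits/symbol


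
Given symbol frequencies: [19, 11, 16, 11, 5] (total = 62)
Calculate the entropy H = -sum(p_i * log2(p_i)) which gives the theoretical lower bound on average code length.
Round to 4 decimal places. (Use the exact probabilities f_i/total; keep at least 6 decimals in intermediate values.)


Per-symbol terms -p_i * log2(p_i) with p_i = f_i/62:
  p = 19/62 = 0.306452: log2(p) = -1.706269, -p*log2(p) = 0.522889
  p = 11/62 = 0.177419: log2(p) = -2.494765, -p*log2(p) = 0.442620
  p = 16/62 = 0.258065: log2(p) = -1.954196, -p*log2(p) = 0.504309
  p = 11/62 = 0.177419: log2(p) = -2.494765, -p*log2(p) = 0.442620
  p = 5/62 = 0.080645: log2(p) = -3.632268, -p*log2(p) = 0.292925
H = 0.522889 + 0.442620 + 0.504309 + 0.442620 + 0.292925 = 2.205363

H = 2.2054 bits/symbol


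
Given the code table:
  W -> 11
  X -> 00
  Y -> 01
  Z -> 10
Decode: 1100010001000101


Decoding:
11 -> W
00 -> X
01 -> Y
00 -> X
01 -> Y
00 -> X
01 -> Y
01 -> Y


Result: WXYXYXYY


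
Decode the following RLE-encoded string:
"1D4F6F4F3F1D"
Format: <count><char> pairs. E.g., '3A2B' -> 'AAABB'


Expanding each <count><char> pair:
  1D -> 'D'
  4F -> 'FFFF'
  6F -> 'FFFFFF'
  4F -> 'FFFF'
  3F -> 'FFF'
  1D -> 'D'

Decoded = DFFFFFFFFFFFFFFFFFD


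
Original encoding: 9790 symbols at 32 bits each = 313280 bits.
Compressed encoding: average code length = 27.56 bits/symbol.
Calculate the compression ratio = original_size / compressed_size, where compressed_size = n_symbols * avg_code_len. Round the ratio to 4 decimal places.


original_size = n_symbols * orig_bits = 9790 * 32 = 313280 bits
compressed_size = n_symbols * avg_code_len = 9790 * 27.56 = 269812.4 bits
ratio = original_size / compressed_size = 313280 / 269812.4 = 1.1611

Compression ratio = 1.1611


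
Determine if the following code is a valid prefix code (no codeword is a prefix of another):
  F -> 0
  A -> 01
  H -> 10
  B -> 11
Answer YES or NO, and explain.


Checking each pair (does one codeword prefix another?):
  F='0' vs A='01': prefix -- VIOLATION

NO -- this is NOT a valid prefix code. F (0) is a prefix of A (01).


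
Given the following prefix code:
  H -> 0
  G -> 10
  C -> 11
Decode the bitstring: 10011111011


Decoding step by step:
Bits 10 -> G
Bits 0 -> H
Bits 11 -> C
Bits 11 -> C
Bits 10 -> G
Bits 11 -> C


Decoded message: GHCCGC


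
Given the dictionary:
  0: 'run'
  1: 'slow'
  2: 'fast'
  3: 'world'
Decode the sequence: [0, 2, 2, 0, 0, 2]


Look up each index in the dictionary:
  0 -> 'run'
  2 -> 'fast'
  2 -> 'fast'
  0 -> 'run'
  0 -> 'run'
  2 -> 'fast'

Decoded: "run fast fast run run fast"


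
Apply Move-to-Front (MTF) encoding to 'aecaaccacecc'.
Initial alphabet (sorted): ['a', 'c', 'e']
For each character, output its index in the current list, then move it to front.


MTF encoding:
'a': index 0 in ['a', 'c', 'e'] -> ['a', 'c', 'e']
'e': index 2 in ['a', 'c', 'e'] -> ['e', 'a', 'c']
'c': index 2 in ['e', 'a', 'c'] -> ['c', 'e', 'a']
'a': index 2 in ['c', 'e', 'a'] -> ['a', 'c', 'e']
'a': index 0 in ['a', 'c', 'e'] -> ['a', 'c', 'e']
'c': index 1 in ['a', 'c', 'e'] -> ['c', 'a', 'e']
'c': index 0 in ['c', 'a', 'e'] -> ['c', 'a', 'e']
'a': index 1 in ['c', 'a', 'e'] -> ['a', 'c', 'e']
'c': index 1 in ['a', 'c', 'e'] -> ['c', 'a', 'e']
'e': index 2 in ['c', 'a', 'e'] -> ['e', 'c', 'a']
'c': index 1 in ['e', 'c', 'a'] -> ['c', 'e', 'a']
'c': index 0 in ['c', 'e', 'a'] -> ['c', 'e', 'a']


Output: [0, 2, 2, 2, 0, 1, 0, 1, 1, 2, 1, 0]


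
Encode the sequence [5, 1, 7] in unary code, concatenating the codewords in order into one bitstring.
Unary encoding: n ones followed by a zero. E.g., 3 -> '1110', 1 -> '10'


Encode each number as n ones followed by a terminating 0:
  5 -> 111110 (6 bits)
  1 -> 10 (2 bits)
  7 -> 11111110 (8 bits)
Total length = 6 + 2 + 8 = 16 bits.

Unary([5, 1, 7]) = 1111101011111110 (16 bits)


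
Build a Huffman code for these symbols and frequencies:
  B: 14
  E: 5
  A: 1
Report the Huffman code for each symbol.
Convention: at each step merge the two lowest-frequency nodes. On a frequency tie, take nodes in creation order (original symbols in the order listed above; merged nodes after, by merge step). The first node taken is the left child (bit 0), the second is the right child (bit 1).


Huffman tree construction:
Step 1: Merge A(1) + E(5) = 6
Step 2: Merge (A+E)(6) + B(14) = 20
Read each symbol's code off the tree from the root (left child = 0, right child = 1).

Codes:
  B: 1 (length 1)
  E: 01 (length 2)
  A: 00 (length 2)
Average code length: 26/20 = 1.3000 bits/symbol


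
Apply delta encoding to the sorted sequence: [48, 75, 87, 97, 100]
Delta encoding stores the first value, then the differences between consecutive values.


First value: 48
Deltas:
  75 - 48 = 27
  87 - 75 = 12
  97 - 87 = 10
  100 - 97 = 3


Delta encoded: [48, 27, 12, 10, 3]


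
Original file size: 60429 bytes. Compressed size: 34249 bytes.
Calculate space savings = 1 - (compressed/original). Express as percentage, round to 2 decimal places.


ratio = compressed/original = 34249/60429 = 0.566764
savings = 1 - ratio = 1 - 0.566764 = 0.433236
as a percentage: 0.433236 * 100 = 43.32%

Space savings = 1 - 34249/60429 = 43.32%


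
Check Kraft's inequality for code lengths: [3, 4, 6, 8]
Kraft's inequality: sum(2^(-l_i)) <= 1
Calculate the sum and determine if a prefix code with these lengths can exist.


Sum = 2^(-3) + 2^(-4) + 2^(-6) + 2^(-8)
    = 0.125 + 0.0625 + 0.015625 + 0.00390625
    = 53/256 = 0.20703125
Since 0.20703125 <= 1, Kraft's inequality IS satisfied.
A prefix code with these lengths CAN exist.

Kraft sum = 0.20703125. Satisfied.


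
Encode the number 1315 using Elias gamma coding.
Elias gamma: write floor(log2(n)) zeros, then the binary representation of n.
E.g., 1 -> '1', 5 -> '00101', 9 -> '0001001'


num_bits = floor(log2(1315)) + 1 = 11
leading_zeros = num_bits - 1 = 10
binary(1315) = 10100100011

Elias gamma(1315) = '0000000000' + '10100100011' = 000000000010100100011 (21 bits)


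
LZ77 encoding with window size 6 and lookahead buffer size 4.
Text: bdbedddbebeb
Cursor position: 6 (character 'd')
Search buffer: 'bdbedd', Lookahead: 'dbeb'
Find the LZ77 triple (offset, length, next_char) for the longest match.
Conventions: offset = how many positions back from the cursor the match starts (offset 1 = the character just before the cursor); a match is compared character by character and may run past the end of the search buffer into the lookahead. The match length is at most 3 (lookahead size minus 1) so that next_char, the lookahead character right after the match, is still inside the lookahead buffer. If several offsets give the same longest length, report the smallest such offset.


Try each offset into the search buffer:
  offset=1 (pos 5, char 'd'): match length 1
  offset=2 (pos 4, char 'd'): match length 1
  offset=3 (pos 3, char 'e'): match length 0
  offset=4 (pos 2, char 'b'): match length 0
  offset=5 (pos 1, char 'd'): match length 3
  offset=6 (pos 0, char 'b'): match length 0
Longest match has length 3 at offset 5.
next_char = character at position 6 + 3 = 9 -> 'b'

Best match: offset=5, length=3 (matching 'dbe' starting at position 1)
LZ77 triple: (5, 3, 'b')


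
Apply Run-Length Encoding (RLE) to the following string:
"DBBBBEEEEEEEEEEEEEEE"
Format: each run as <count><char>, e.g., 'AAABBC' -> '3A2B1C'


Scanning runs left to right:
  i=0: run of 'D' x 1 -> '1D'
  i=1: run of 'B' x 4 -> '4B'
  i=5: run of 'E' x 15 -> '15E'

RLE = 1D4B15E


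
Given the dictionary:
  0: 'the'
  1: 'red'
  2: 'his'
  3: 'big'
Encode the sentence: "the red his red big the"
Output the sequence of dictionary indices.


Look up each word in the dictionary:
  'the' -> 0
  'red' -> 1
  'his' -> 2
  'red' -> 1
  'big' -> 3
  'the' -> 0

Encoded: [0, 1, 2, 1, 3, 0]


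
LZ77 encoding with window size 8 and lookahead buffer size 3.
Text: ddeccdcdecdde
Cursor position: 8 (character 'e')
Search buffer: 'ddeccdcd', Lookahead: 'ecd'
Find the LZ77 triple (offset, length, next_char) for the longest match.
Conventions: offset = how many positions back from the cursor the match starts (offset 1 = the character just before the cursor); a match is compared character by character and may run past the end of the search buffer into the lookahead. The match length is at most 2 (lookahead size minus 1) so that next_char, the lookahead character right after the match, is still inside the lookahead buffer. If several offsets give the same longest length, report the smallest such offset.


Try each offset into the search buffer:
  offset=1 (pos 7, char 'd'): match length 0
  offset=2 (pos 6, char 'c'): match length 0
  offset=3 (pos 5, char 'd'): match length 0
  offset=4 (pos 4, char 'c'): match length 0
  offset=5 (pos 3, char 'c'): match length 0
  offset=6 (pos 2, char 'e'): match length 2
  offset=7 (pos 1, char 'd'): match length 0
  offset=8 (pos 0, char 'd'): match length 0
Longest match has length 2 at offset 6.
next_char = character at position 8 + 2 = 10 -> 'd'

Best match: offset=6, length=2 (matching 'ec' starting at position 2)
LZ77 triple: (6, 2, 'd')


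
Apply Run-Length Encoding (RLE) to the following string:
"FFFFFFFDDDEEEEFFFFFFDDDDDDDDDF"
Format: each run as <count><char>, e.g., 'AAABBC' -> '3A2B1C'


Scanning runs left to right:
  i=0: run of 'F' x 7 -> '7F'
  i=7: run of 'D' x 3 -> '3D'
  i=10: run of 'E' x 4 -> '4E'
  i=14: run of 'F' x 6 -> '6F'
  i=20: run of 'D' x 9 -> '9D'
  i=29: run of 'F' x 1 -> '1F'

RLE = 7F3D4E6F9D1F


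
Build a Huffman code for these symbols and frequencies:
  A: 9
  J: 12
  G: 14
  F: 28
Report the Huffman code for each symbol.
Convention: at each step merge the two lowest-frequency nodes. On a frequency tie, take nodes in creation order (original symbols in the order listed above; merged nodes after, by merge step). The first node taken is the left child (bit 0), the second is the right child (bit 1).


Huffman tree construction:
Step 1: Merge A(9) + J(12) = 21
Step 2: Merge G(14) + (A+J)(21) = 35
Step 3: Merge F(28) + (G+(A+J))(35) = 63
Read each symbol's code off the tree from the root (left child = 0, right child = 1).

Codes:
  A: 110 (length 3)
  J: 111 (length 3)
  G: 10 (length 2)
  F: 0 (length 1)
Average code length: 119/63 = 1.8889 bits/symbol


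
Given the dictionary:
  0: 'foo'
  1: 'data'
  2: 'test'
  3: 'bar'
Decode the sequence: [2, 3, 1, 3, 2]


Look up each index in the dictionary:
  2 -> 'test'
  3 -> 'bar'
  1 -> 'data'
  3 -> 'bar'
  2 -> 'test'

Decoded: "test bar data bar test"


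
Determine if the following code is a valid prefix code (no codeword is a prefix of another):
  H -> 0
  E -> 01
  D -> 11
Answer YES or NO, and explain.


Checking each pair (does one codeword prefix another?):
  H='0' vs E='01': prefix -- VIOLATION

NO -- this is NOT a valid prefix code. H (0) is a prefix of E (01).


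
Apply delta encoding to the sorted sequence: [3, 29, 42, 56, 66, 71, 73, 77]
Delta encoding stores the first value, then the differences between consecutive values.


First value: 3
Deltas:
  29 - 3 = 26
  42 - 29 = 13
  56 - 42 = 14
  66 - 56 = 10
  71 - 66 = 5
  73 - 71 = 2
  77 - 73 = 4


Delta encoded: [3, 26, 13, 14, 10, 5, 2, 4]


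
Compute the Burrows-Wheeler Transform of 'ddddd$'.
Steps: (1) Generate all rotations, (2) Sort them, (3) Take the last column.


Rotations (sorted):
  0: $ddddd -> last char: d
  1: d$dddd -> last char: d
  2: dd$ddd -> last char: d
  3: ddd$dd -> last char: d
  4: dddd$d -> last char: d
  5: ddddd$ -> last char: $


BWT = ddddd$


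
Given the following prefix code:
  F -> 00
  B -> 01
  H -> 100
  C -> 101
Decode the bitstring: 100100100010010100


Decoding step by step:
Bits 100 -> H
Bits 100 -> H
Bits 100 -> H
Bits 01 -> B
Bits 00 -> F
Bits 101 -> C
Bits 00 -> F


Decoded message: HHHBFCF


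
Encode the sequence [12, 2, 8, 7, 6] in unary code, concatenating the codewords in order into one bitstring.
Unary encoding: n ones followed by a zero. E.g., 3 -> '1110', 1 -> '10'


Encode each number as n ones followed by a terminating 0:
  12 -> 1111111111110 (13 bits)
  2 -> 110 (3 bits)
  8 -> 111111110 (9 bits)
  7 -> 11111110 (8 bits)
  6 -> 1111110 (7 bits)
Total length = 13 + 3 + 9 + 8 + 7 = 40 bits.

Unary([12, 2, 8, 7, 6]) = 1111111111110110111111110111111101111110 (40 bits)


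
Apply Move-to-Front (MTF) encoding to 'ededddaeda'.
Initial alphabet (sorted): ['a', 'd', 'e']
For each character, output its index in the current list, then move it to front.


MTF encoding:
'e': index 2 in ['a', 'd', 'e'] -> ['e', 'a', 'd']
'd': index 2 in ['e', 'a', 'd'] -> ['d', 'e', 'a']
'e': index 1 in ['d', 'e', 'a'] -> ['e', 'd', 'a']
'd': index 1 in ['e', 'd', 'a'] -> ['d', 'e', 'a']
'd': index 0 in ['d', 'e', 'a'] -> ['d', 'e', 'a']
'd': index 0 in ['d', 'e', 'a'] -> ['d', 'e', 'a']
'a': index 2 in ['d', 'e', 'a'] -> ['a', 'd', 'e']
'e': index 2 in ['a', 'd', 'e'] -> ['e', 'a', 'd']
'd': index 2 in ['e', 'a', 'd'] -> ['d', 'e', 'a']
'a': index 2 in ['d', 'e', 'a'] -> ['a', 'd', 'e']


Output: [2, 2, 1, 1, 0, 0, 2, 2, 2, 2]


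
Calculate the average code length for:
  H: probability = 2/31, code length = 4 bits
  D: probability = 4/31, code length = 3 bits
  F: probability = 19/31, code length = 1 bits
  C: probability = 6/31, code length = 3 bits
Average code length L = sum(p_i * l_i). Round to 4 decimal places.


Weighted contributions p_i * l_i:
  H: (2/31) * 4 = 8/31
  D: (4/31) * 3 = 12/31
  F: (19/31) * 1 = 19/31
  C: (6/31) * 3 = 18/31
Sum = (8 + 12 + 19 + 18)/31 = 57/31

L = 57/31 = 1.8387 bits/symbol


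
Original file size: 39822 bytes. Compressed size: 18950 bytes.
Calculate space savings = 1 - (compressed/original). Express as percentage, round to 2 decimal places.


ratio = compressed/original = 18950/39822 = 0.475868
savings = 1 - ratio = 1 - 0.475868 = 0.524132
as a percentage: 0.524132 * 100 = 52.41%

Space savings = 1 - 18950/39822 = 52.41%


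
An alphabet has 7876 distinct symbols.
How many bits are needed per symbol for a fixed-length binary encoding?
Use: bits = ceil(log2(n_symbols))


log2(7876) = 12.9432
Bracket: 2^12 = 4096 < 7876 <= 2^13 = 8192
So ceil(log2(7876)) = 13

bits = ceil(log2(7876)) = ceil(12.9432) = 13 bits


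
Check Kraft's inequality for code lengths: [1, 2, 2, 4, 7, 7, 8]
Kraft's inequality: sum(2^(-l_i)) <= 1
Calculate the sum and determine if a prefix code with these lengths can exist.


Sum = 2^(-1) + 2^(-2) + 2^(-2) + 2^(-4) + 2^(-7) + 2^(-7) + 2^(-8)
    = 0.5 + 0.25 + 0.25 + 0.0625 + 0.0078125 + 0.0078125 + 0.00390625
    = 277/256 = 1.08203125
Since 1.08203125 > 1, Kraft's inequality is NOT satisfied.
A prefix code with these lengths CANNOT exist.

Kraft sum = 1.08203125. Not satisfied.


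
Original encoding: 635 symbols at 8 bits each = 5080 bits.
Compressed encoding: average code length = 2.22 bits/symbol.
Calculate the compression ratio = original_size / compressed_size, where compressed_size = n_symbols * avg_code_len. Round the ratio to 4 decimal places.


original_size = n_symbols * orig_bits = 635 * 8 = 5080 bits
compressed_size = n_symbols * avg_code_len = 635 * 2.22 = 1409.7 bits
ratio = original_size / compressed_size = 5080 / 1409.7 = 3.6036

Compression ratio = 3.6036


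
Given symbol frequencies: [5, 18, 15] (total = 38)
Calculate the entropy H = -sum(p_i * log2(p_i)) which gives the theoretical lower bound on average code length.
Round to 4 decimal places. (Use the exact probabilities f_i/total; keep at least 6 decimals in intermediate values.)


Per-symbol terms -p_i * log2(p_i) with p_i = f_i/38:
  p = 5/38 = 0.131579: log2(p) = -2.925999, -p*log2(p) = 0.385000
  p = 18/38 = 0.473684: log2(p) = -1.078003, -p*log2(p) = 0.510633
  p = 15/38 = 0.394737: log2(p) = -1.341037, -p*log2(p) = 0.529357
H = 0.385000 + 0.510633 + 0.529357 = 1.424990

H = 1.425 bits/symbol


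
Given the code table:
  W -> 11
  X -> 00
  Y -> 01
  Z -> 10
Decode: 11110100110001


Decoding:
11 -> W
11 -> W
01 -> Y
00 -> X
11 -> W
00 -> X
01 -> Y


Result: WWYXWXY


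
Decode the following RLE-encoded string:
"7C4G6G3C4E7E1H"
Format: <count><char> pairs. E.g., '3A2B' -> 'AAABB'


Expanding each <count><char> pair:
  7C -> 'CCCCCCC'
  4G -> 'GGGG'
  6G -> 'GGGGGG'
  3C -> 'CCC'
  4E -> 'EEEE'
  7E -> 'EEEEEEE'
  1H -> 'H'

Decoded = CCCCCCCGGGGGGGGGGCCCEEEEEEEEEEEH


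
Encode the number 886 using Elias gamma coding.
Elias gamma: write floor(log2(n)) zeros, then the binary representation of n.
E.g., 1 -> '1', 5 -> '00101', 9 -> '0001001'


num_bits = floor(log2(886)) + 1 = 10
leading_zeros = num_bits - 1 = 9
binary(886) = 1101110110

Elias gamma(886) = '000000000' + '1101110110' = 0000000001101110110 (19 bits)


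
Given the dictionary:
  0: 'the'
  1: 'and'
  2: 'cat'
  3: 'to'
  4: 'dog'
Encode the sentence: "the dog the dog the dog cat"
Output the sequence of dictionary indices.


Look up each word in the dictionary:
  'the' -> 0
  'dog' -> 4
  'the' -> 0
  'dog' -> 4
  'the' -> 0
  'dog' -> 4
  'cat' -> 2

Encoded: [0, 4, 0, 4, 0, 4, 2]


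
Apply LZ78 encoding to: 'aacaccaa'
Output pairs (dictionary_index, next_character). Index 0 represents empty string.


LZ78 encoding steps:
Dictionary: {0: ''}
Step 1: w='' (idx 0), next='a' -> output (0, 'a'), add 'a' as idx 1
Step 2: w='a' (idx 1), next='c' -> output (1, 'c'), add 'ac' as idx 2
Step 3: w='ac' (idx 2), next='c' -> output (2, 'c'), add 'acc' as idx 3
Step 4: w='a' (idx 1), next='a' -> output (1, 'a'), add 'aa' as idx 4


Encoded: [(0, 'a'), (1, 'c'), (2, 'c'), (1, 'a')]


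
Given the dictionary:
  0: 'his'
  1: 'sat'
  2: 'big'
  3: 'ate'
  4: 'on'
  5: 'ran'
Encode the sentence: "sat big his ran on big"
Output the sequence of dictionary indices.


Look up each word in the dictionary:
  'sat' -> 1
  'big' -> 2
  'his' -> 0
  'ran' -> 5
  'on' -> 4
  'big' -> 2

Encoded: [1, 2, 0, 5, 4, 2]


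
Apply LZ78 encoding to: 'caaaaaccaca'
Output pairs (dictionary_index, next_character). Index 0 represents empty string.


LZ78 encoding steps:
Dictionary: {0: ''}
Step 1: w='' (idx 0), next='c' -> output (0, 'c'), add 'c' as idx 1
Step 2: w='' (idx 0), next='a' -> output (0, 'a'), add 'a' as idx 2
Step 3: w='a' (idx 2), next='a' -> output (2, 'a'), add 'aa' as idx 3
Step 4: w='aa' (idx 3), next='c' -> output (3, 'c'), add 'aac' as idx 4
Step 5: w='c' (idx 1), next='a' -> output (1, 'a'), add 'ca' as idx 5
Step 6: w='ca' (idx 5), end of input -> output (5, '')


Encoded: [(0, 'c'), (0, 'a'), (2, 'a'), (3, 'c'), (1, 'a'), (5, '')]


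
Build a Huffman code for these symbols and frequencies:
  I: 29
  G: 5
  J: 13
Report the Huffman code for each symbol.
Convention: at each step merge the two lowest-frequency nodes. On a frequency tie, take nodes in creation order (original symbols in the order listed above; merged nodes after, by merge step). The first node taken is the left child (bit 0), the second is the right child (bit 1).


Huffman tree construction:
Step 1: Merge G(5) + J(13) = 18
Step 2: Merge (G+J)(18) + I(29) = 47
Read each symbol's code off the tree from the root (left child = 0, right child = 1).

Codes:
  I: 1 (length 1)
  G: 00 (length 2)
  J: 01 (length 2)
Average code length: 65/47 = 1.3830 bits/symbol


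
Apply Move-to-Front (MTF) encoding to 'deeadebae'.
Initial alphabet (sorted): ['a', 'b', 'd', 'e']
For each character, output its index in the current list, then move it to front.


MTF encoding:
'd': index 2 in ['a', 'b', 'd', 'e'] -> ['d', 'a', 'b', 'e']
'e': index 3 in ['d', 'a', 'b', 'e'] -> ['e', 'd', 'a', 'b']
'e': index 0 in ['e', 'd', 'a', 'b'] -> ['e', 'd', 'a', 'b']
'a': index 2 in ['e', 'd', 'a', 'b'] -> ['a', 'e', 'd', 'b']
'd': index 2 in ['a', 'e', 'd', 'b'] -> ['d', 'a', 'e', 'b']
'e': index 2 in ['d', 'a', 'e', 'b'] -> ['e', 'd', 'a', 'b']
'b': index 3 in ['e', 'd', 'a', 'b'] -> ['b', 'e', 'd', 'a']
'a': index 3 in ['b', 'e', 'd', 'a'] -> ['a', 'b', 'e', 'd']
'e': index 2 in ['a', 'b', 'e', 'd'] -> ['e', 'a', 'b', 'd']


Output: [2, 3, 0, 2, 2, 2, 3, 3, 2]


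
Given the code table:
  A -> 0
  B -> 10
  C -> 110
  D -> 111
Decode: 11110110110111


Decoding:
111 -> D
10 -> B
110 -> C
110 -> C
111 -> D


Result: DBCCD


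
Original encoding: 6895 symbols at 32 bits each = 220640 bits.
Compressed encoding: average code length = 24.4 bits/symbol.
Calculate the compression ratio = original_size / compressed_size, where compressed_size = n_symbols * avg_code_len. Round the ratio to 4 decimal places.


original_size = n_symbols * orig_bits = 6895 * 32 = 220640 bits
compressed_size = n_symbols * avg_code_len = 6895 * 24.4 = 168238.0 bits
ratio = original_size / compressed_size = 220640 / 168238.0 = 1.3115

Compression ratio = 1.3115


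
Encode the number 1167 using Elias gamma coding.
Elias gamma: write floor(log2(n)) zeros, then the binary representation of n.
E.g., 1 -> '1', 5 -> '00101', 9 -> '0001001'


num_bits = floor(log2(1167)) + 1 = 11
leading_zeros = num_bits - 1 = 10
binary(1167) = 10010001111

Elias gamma(1167) = '0000000000' + '10010001111' = 000000000010010001111 (21 bits)


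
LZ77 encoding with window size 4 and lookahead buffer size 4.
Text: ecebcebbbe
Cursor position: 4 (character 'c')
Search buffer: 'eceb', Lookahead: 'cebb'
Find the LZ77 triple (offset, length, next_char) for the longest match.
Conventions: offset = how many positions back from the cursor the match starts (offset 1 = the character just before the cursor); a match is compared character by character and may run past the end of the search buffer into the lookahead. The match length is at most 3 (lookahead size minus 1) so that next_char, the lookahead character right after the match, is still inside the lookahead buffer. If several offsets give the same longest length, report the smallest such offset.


Try each offset into the search buffer:
  offset=1 (pos 3, char 'b'): match length 0
  offset=2 (pos 2, char 'e'): match length 0
  offset=3 (pos 1, char 'c'): match length 3
  offset=4 (pos 0, char 'e'): match length 0
Longest match has length 3 at offset 3.
next_char = character at position 4 + 3 = 7 -> 'b'

Best match: offset=3, length=3 (matching 'ceb' starting at position 1)
LZ77 triple: (3, 3, 'b')
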